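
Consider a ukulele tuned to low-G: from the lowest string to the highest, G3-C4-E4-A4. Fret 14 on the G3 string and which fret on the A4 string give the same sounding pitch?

0

Fret 14 on G3 is MIDI 55 + 14 = 69 (A4). On the A4 string (open MIDI 69), that pitch is 69 − 69 = fret 0.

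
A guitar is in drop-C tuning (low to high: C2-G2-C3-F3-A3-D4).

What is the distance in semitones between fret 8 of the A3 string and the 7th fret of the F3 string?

5 semitones

A3 at fret 8 → F4 (MIDI 65); F3 at fret 7 → C4 (MIDI 60).
65 − 60 = 5, so the two pitches are 5 semitones apart, with F4 the higher.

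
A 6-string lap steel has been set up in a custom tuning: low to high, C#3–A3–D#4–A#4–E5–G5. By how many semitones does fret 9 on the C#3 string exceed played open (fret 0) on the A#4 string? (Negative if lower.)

C#3 at fret 9 → A#3 (MIDI 58); A#4 at fret 0 → A#4 (MIDI 70).
58 − 70 = -12, so the two pitches are 12 semitones apart.

-12 semitones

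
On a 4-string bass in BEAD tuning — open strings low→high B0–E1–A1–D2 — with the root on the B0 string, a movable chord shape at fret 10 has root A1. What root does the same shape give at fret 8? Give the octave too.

Moving from fret 10 to fret 8 shifts the root by -2 semitones.
A1 down 2 semitones is G1.

G1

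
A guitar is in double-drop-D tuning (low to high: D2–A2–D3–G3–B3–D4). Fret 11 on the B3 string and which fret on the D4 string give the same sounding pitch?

Fret 11 on B3 is MIDI 59 + 11 = 70 (A#4). On the D4 string (open MIDI 62), that pitch is 70 − 62 = fret 8.

8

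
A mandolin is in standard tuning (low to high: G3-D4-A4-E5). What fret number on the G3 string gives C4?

5

C4 is 5 semitones above the open G3 (G–G#–A–A#–B–C), so it sits at fret 5.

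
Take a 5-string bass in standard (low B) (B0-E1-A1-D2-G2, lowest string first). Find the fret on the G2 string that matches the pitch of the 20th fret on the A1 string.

10

A1 at fret 20 is A1 + 20 semitones = F3.
The open G2 string is 10 semitones above the open A1, so the same pitch on the G2 string lies at fret 20 − 10 = 10.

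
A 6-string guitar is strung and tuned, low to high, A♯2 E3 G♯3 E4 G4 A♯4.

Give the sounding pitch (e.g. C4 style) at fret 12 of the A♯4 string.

A♯5

The open A♯4 string plus 12 semitones: A#–B–C–C#–…–G#–A–A#.
The walk passes from B into C once, so the octave number goes from 4 to 5.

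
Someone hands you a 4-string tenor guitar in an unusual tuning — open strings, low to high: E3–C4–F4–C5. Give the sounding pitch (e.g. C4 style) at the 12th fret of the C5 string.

C6

Each fret is one semitone, so C5 + 12 = C6.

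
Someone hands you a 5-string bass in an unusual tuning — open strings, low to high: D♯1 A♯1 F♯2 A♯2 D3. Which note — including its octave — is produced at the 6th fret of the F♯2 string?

C3

F♯2 is MIDI 42. Adding 6 gives 48, which is C3.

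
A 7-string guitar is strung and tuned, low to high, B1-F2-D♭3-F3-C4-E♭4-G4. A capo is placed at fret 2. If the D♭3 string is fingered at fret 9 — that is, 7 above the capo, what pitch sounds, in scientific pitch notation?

The capo raises the open D♭3 by 2 semitones to E♭3; fretting 7 more gives D♭3 + 2 + 7 = D♭3 + 9 semitones = B♭3.

B♭3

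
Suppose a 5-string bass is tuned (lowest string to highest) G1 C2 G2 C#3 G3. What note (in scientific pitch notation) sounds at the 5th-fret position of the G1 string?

C2

Each fret is one semitone, so G1 + 5 = C2.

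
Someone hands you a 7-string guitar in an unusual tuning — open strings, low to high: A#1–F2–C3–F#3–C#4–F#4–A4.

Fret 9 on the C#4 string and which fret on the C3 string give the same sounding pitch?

22

Fret 9 on C#4 is MIDI 61 + 9 = 70 (A#4). On the C3 string (open MIDI 48), that pitch is 70 − 48 = fret 22.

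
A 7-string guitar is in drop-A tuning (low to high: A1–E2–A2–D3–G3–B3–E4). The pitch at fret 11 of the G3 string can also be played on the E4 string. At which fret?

Fret 11 on G3 is MIDI 55 + 11 = 66 (F#4). On the E4 string (open MIDI 64), that pitch is 66 − 64 = fret 2.

2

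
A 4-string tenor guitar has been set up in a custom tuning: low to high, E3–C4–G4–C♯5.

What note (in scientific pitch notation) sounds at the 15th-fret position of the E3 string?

E3 is MIDI 52. Adding 15 gives 67, which is G4.

G4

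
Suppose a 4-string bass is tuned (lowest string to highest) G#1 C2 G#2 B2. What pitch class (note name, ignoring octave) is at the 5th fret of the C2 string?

C2 is MIDI 36. Adding 5 gives 41; 41 mod 12 = 5, i.e. F.

F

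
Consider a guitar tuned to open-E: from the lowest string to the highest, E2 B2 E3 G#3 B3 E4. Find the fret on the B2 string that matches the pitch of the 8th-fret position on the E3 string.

13

Fret 8 on E3 is MIDI 52 + 8 = 60 (C4). On the B2 string (open MIDI 47), that pitch is 60 − 47 = fret 13.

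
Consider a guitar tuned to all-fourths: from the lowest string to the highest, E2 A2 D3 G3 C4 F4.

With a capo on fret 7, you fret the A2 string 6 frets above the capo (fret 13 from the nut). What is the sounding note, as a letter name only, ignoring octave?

The capo raises the open A2 by 7 semitones to E3; fretting 6 more gives A2 + 7 + 6 = A2 + 13 semitones, landing on A♯.
(Also written B♭.)

A♯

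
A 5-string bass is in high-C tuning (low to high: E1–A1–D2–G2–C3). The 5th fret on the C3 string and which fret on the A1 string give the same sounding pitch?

C3 at fret 5 is C3 + 5 semitones = F3.
The open A1 string is 15 semitones below the open C3, so the same pitch on the A1 string lies at fret 5 + 15 = 20.

20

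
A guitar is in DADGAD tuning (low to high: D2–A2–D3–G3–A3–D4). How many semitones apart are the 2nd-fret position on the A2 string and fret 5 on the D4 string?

A2 at fret 2 → B2 (MIDI 47); D4 at fret 5 → G4 (MIDI 67).
47 − 67 = -20, so the two pitches are 20 semitones apart, with G4 the higher.

20 semitones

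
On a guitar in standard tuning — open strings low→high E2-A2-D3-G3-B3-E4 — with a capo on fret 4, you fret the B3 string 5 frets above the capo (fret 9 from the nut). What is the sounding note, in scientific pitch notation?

G#4

The capo raises the open B3 by 4 semitones to D#4; fretting 5 more gives B3 + 4 + 5 = B3 + 9 semitones = G#4.
(Also written Ab.)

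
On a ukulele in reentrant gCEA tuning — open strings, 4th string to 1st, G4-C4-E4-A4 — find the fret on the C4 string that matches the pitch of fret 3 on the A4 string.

12

Fret 3 on A4 is MIDI 69 + 3 = 72 (C5). On the C4 string (open MIDI 60), that pitch is 72 − 60 = fret 12.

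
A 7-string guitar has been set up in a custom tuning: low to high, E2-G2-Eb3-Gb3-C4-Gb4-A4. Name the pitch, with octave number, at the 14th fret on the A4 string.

B5

The open A4 string plus 14 semitones: A–Bb–B–C–…–A–Bb–B.
The walk passes from B into C once, so the octave number goes from 4 to 5.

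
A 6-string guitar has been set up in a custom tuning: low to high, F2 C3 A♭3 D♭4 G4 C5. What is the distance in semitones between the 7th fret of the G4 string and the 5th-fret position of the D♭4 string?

G4 at fret 7 → D5 (MIDI 74); D♭4 at fret 5 → G♭4 (MIDI 66).
74 − 66 = 8, so the two pitches are 8 semitones apart, with D5 the higher.

8 semitones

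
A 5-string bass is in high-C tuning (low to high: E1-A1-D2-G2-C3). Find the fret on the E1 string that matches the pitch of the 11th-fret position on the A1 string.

Fret 11 on A1 is MIDI 33 + 11 = 44 (G♯2). On the E1 string (open MIDI 28), that pitch is 44 − 28 = fret 16.

16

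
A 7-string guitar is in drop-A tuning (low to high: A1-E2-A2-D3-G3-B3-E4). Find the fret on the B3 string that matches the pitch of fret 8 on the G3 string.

G3 at fret 8 is G3 + 8 semitones = D#4.
The open B3 string is 4 semitones above the open G3, so the same pitch on the B3 string lies at fret 8 − 4 = 4.

4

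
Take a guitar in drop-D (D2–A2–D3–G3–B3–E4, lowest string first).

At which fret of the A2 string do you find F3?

F3 is 8 semitones above the open A2 (A–A#–B–C–C#–D–D#–E–F), so it sits at fret 8.

8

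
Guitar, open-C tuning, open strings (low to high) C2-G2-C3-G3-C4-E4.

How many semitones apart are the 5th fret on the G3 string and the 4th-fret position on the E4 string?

8 semitones

G3 at fret 5 → C4 (MIDI 60); E4 at fret 4 → G#4 (MIDI 68).
60 − 68 = -8, so the two pitches are 8 semitones apart, with G#4 the higher.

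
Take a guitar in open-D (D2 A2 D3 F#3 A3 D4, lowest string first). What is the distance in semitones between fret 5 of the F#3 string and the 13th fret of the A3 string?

11 semitones

F#3 at fret 5 → B3 (MIDI 59); A3 at fret 13 → A#4 (MIDI 70).
59 − 70 = -11, so the two pitches are 11 semitones apart, with A#4 the higher.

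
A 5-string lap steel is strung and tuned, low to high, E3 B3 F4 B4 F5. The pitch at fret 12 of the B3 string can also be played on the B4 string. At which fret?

B3 at fret 12 is B3 + 12 semitones = B4.
The open B4 string is 12 semitones above the open B3, so the same pitch on the B4 string lies at fret 12 − 12 = 0.

0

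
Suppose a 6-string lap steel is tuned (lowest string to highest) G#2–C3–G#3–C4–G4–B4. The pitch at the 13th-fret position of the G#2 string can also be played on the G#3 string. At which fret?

1

G#2 at fret 13 is G#2 + 13 semitones = A3.
The open G#3 string is 12 semitones above the open G#2, so the same pitch on the G#3 string lies at fret 13 − 12 = 1.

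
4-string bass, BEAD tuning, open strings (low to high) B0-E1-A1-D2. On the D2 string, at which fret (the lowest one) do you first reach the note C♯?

11

From D2, count semitones up the chromatic scale until reaching C♯: D–D#–E–F–…–B–C–C# — 11 steps.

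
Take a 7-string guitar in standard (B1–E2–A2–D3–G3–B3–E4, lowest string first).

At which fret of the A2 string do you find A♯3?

A♯3 is 13 semitones above the open A2 (A–A#–B–C–…–G#–A–A#), so it sits at fret 13.

13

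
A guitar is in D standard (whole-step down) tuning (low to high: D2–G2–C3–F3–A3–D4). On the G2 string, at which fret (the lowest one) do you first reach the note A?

2

From G2, count semitones up the chromatic scale until reaching A: G–G#–A — 2 steps.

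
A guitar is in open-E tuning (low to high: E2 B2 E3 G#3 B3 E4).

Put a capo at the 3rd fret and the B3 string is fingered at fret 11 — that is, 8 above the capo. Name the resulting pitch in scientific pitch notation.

A#4

The capo raises the open B3 by 3 semitones to D4; fretting 8 more gives B3 + 3 + 8 = B3 + 11 semitones = A#4.
(Also written Bb.)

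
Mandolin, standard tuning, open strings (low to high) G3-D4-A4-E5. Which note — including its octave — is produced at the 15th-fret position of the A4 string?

Each fret is one semitone, so A4 + 15 = C6.

C6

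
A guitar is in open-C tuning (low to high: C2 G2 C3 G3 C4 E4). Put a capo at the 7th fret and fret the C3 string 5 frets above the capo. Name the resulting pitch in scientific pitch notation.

The capo raises the open C3 by 7 semitones to G3; fretting 5 more gives C3 + 7 + 5 = C3 + 12 semitones = C4.

C4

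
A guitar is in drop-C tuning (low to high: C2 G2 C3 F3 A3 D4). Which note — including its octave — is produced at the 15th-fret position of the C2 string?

D#3

The open C2 string plus 15 semitones: C–C#–D–D#–…–C#–D–D#.
The walk passes from B into C once, so the octave number goes from 2 to 3.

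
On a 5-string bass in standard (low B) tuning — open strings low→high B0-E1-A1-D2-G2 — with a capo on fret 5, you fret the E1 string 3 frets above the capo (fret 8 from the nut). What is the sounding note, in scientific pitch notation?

The capo raises the open E1 by 5 semitones to A1; fretting 3 more gives E1 + 5 + 3 = E1 + 8 semitones = C2.

C2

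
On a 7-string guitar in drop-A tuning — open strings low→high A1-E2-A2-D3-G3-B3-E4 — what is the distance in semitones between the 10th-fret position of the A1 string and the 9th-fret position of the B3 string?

25 semitones

A1 at fret 10 → G2 (MIDI 43); B3 at fret 9 → G#4 (MIDI 68).
43 − 68 = -25, so the two pitches are 25 semitones apart, with G#4 the higher.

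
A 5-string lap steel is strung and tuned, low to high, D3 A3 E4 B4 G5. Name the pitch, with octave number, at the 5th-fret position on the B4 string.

E5

B4 is MIDI 71. Adding 5 gives 76, which is E5.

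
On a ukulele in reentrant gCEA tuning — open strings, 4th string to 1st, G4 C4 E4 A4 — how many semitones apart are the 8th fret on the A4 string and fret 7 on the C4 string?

A4 at fret 8 → F5 (MIDI 77); C4 at fret 7 → G4 (MIDI 67).
77 − 67 = 10, so the two pitches are 10 semitones apart, with F5 the higher.

10 semitones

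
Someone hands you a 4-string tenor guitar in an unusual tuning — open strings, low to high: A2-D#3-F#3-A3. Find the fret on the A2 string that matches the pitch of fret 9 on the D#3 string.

Fret 9 on D#3 is MIDI 51 + 9 = 60 (C4). On the A2 string (open MIDI 45), that pitch is 60 − 45 = fret 15.

15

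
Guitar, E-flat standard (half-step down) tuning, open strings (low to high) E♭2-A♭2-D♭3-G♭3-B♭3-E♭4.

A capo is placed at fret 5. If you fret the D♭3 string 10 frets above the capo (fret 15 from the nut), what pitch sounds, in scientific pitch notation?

E4

The capo raises the open D♭3 by 5 semitones to G♭3; fretting 10 more gives D♭3 + 5 + 10 = D♭3 + 15 semitones = E4.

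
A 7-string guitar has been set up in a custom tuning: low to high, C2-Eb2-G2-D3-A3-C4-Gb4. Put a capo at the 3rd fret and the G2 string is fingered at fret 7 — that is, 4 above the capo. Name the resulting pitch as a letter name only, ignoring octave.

D

The capo raises the open G2 by 3 semitones to Bb2; fretting 4 more gives G2 + 3 + 4 = G2 + 7 semitones, landing on D.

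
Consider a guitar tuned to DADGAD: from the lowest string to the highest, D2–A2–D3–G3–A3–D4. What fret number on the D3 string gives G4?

G4 is 17 semitones above the open D3 (D–D#–E–F–…–F–F#–G), so it sits at fret 17.

17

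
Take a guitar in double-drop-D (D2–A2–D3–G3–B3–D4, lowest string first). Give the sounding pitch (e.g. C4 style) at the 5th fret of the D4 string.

G4

The open D4 string plus 5 semitones: D–D#–E–F–F#–G.
No B→C boundary is crossed, so the octave stays at 4.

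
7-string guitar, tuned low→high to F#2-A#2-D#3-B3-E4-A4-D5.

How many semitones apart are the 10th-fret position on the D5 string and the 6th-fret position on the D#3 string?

D5 at fret 10 → C6 (MIDI 84); D#3 at fret 6 → A3 (MIDI 57).
84 − 57 = 27, so the two pitches are 27 semitones apart, with C6 the higher.

27 semitones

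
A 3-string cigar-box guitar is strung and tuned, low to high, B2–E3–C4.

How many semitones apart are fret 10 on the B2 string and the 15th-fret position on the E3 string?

B2 at fret 10 → A3 (MIDI 57); E3 at fret 15 → G4 (MIDI 67).
57 − 67 = -10, so the two pitches are 10 semitones apart, with G4 the higher.

10 semitones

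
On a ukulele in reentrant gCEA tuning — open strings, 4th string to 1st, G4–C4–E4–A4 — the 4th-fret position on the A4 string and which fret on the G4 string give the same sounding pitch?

Fret 4 on A4 is MIDI 69 + 4 = 73 (C♯5). On the G4 string (open MIDI 67), that pitch is 73 − 67 = fret 6.

6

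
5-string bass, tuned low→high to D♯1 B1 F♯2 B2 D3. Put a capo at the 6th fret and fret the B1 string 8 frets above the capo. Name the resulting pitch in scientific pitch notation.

C♯3

The capo raises the open B1 by 6 semitones to F2; fretting 8 more gives B1 + 6 + 8 = B1 + 14 semitones = C♯3.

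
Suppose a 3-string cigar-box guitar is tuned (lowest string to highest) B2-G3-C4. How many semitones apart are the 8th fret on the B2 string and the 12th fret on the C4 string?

17 semitones

B2 at fret 8 → G3 (MIDI 55); C4 at fret 12 → C5 (MIDI 72).
55 − 72 = -17, so the two pitches are 17 semitones apart, with C5 the higher.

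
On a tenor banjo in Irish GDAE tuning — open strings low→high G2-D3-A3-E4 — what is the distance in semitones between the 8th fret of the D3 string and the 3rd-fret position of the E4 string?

9 semitones

D3 at fret 8 → A#3 (MIDI 58); E4 at fret 3 → G4 (MIDI 67).
58 − 67 = -9, so the two pitches are 9 semitones apart, with G4 the higher.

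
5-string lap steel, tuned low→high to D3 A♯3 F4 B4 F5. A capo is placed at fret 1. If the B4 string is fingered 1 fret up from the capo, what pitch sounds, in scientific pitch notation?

C♯5

The capo raises the open B4 by 1 semitone to C5; fretting 1 more gives B4 + 1 + 1 = B4 + 2 semitones = C♯5.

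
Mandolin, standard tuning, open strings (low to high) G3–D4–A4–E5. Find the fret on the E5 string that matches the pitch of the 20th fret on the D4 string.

6

Fret 20 on D4 is MIDI 62 + 20 = 82 (A♯5). On the E5 string (open MIDI 76), that pitch is 82 − 76 = fret 6.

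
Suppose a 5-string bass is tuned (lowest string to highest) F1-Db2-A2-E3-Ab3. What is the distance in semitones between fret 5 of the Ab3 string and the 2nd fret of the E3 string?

7 semitones

Ab3 at fret 5 → Db4 (MIDI 61); E3 at fret 2 → Gb3 (MIDI 54).
61 − 54 = 7, so the two pitches are 7 semitones apart, with Db4 the higher.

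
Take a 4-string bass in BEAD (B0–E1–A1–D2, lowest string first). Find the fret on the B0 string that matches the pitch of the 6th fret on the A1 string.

16

A1 at fret 6 is A1 + 6 semitones = D#2.
The open B0 string is 10 semitones below the open A1, so the same pitch on the B0 string lies at fret 6 + 10 = 16.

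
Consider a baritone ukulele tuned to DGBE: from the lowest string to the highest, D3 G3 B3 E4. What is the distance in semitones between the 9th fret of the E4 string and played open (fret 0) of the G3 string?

18 semitones

E4 at fret 9 → C♯5 (MIDI 73); G3 at fret 0 → G3 (MIDI 55).
73 − 55 = 18, so the two pitches are 18 semitones apart, with C♯5 the higher.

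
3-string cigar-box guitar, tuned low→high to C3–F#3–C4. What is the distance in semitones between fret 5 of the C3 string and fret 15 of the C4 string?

22 semitones

C3 at fret 5 → F3 (MIDI 53); C4 at fret 15 → D#5 (MIDI 75).
53 − 75 = -22, so the two pitches are 22 semitones apart, with D#5 the higher.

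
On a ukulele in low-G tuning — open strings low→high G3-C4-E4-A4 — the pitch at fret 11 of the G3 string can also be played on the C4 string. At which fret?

Fret 11 on G3 is MIDI 55 + 11 = 66 (F♯4). On the C4 string (open MIDI 60), that pitch is 66 − 60 = fret 6.

6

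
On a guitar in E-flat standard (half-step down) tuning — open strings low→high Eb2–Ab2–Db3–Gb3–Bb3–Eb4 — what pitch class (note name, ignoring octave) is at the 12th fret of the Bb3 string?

Each fret is one semitone, so Bb3 + 12 = Bb.

Bb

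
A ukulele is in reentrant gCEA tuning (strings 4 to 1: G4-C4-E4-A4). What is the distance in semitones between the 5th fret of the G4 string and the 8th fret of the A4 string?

5 semitones

G4 at fret 5 → C5 (MIDI 72); A4 at fret 8 → F5 (MIDI 77).
72 − 77 = -5, so the two pitches are 5 semitones apart, with F5 the higher.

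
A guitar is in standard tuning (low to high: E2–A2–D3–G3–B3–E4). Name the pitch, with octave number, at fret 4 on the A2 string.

Each fret is one semitone, so A2 + 4 = C#3.
(Equivalently spelled Db3.)

C#3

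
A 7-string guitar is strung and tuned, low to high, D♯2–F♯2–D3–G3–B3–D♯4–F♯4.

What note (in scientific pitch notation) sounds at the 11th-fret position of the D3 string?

D3 is MIDI 50. Adding 11 gives 61, which is C♯4.
(Equivalently spelled D♭4.)

C♯4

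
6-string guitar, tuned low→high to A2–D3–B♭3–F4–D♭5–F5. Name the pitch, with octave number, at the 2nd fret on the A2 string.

Each fret is one semitone, so A2 + 2 = B2.

B2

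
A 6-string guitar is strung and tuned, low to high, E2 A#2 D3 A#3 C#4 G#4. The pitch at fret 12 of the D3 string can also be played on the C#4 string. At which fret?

1

D3 at fret 12 is D3 + 12 semitones = D4.
The open C#4 string is 11 semitones above the open D3, so the same pitch on the C#4 string lies at fret 12 − 11 = 1.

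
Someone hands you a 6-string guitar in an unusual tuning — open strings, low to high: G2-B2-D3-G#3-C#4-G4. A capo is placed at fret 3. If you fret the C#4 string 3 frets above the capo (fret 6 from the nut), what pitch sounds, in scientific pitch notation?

The capo raises the open C#4 by 3 semitones to E4; fretting 3 more gives C#4 + 3 + 3 = C#4 + 6 semitones = G4.

G4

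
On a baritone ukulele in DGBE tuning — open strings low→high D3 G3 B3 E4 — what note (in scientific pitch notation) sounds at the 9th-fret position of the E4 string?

Each fret is one semitone, so E4 + 9 = C#5.

C#5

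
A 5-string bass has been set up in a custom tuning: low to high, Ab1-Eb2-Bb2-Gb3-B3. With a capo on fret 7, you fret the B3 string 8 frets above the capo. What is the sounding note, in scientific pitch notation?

The capo raises the open B3 by 7 semitones to Gb4; fretting 8 more gives B3 + 7 + 8 = B3 + 15 semitones = D5.

D5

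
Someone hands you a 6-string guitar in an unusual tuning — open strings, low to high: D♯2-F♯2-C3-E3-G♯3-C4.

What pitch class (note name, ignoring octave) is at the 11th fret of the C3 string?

Each fret is one semitone, so C3 + 11 = B.

B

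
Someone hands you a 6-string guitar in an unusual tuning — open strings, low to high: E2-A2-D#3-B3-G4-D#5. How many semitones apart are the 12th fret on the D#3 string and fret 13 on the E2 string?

D#3 at fret 12 → D#4 (MIDI 63); E2 at fret 13 → F3 (MIDI 53).
63 − 53 = 10, so the two pitches are 10 semitones apart, with D#4 the higher.

10 semitones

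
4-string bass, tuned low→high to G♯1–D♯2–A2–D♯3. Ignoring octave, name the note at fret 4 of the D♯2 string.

D♯2 is MIDI 39. Adding 4 gives 43; 43 mod 12 = 7, i.e. G.

G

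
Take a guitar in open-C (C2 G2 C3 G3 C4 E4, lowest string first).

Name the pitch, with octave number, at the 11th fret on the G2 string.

F#3

The open G2 string plus 11 semitones: G–G#–A–A#–…–E–F–F#.
The walk passes from B into C once, so the octave number goes from 2 to 3.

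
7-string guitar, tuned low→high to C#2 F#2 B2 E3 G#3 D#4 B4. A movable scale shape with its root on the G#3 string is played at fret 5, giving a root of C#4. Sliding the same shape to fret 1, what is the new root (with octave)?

A3

Moving from fret 5 to fret 1 shifts the root by -4 semitones.
C#4 down 4 semitones is A3.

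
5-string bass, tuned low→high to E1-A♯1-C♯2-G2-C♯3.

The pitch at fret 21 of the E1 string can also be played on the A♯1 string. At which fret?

E1 at fret 21 is E1 + 21 semitones = C♯3.
The open A♯1 string is 6 semitones above the open E1, so the same pitch on the A♯1 string lies at fret 21 − 6 = 15.

15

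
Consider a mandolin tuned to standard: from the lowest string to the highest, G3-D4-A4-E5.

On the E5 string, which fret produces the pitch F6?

F6 is 13 semitones above the open E5 (E–F–F#–G–…–D#–E–F), so it sits at fret 13.

13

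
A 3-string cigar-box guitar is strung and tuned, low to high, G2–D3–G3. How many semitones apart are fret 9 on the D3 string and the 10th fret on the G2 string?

D3 at fret 9 → B3 (MIDI 59); G2 at fret 10 → F3 (MIDI 53).
59 − 53 = 6, so the two pitches are 6 semitones apart, with B3 the higher.

6 semitones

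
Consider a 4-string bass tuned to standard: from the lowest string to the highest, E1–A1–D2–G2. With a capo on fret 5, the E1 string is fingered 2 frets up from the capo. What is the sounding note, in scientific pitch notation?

The capo raises the open E1 by 5 semitones to A1; fretting 2 more gives E1 + 5 + 2 = E1 + 7 semitones = B1.

B1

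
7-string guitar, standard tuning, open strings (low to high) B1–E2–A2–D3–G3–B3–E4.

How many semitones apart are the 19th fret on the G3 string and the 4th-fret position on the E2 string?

30 semitones

G3 at fret 19 → D5 (MIDI 74); E2 at fret 4 → G♯2 (MIDI 44).
74 − 44 = 30, so the two pitches are 30 semitones apart, with D5 the higher.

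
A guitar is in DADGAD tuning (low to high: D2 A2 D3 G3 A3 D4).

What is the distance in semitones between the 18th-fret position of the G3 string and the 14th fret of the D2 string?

G3 at fret 18 → C#5 (MIDI 73); D2 at fret 14 → E3 (MIDI 52).
73 − 52 = 21, so the two pitches are 21 semitones apart, with C#5 the higher.

21 semitones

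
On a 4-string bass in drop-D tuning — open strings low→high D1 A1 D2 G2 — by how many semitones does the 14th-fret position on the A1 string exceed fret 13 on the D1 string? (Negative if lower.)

8 semitones

A1 at fret 14 → B2 (MIDI 47); D1 at fret 13 → D#2 (MIDI 39).
47 − 39 = 8, so the two pitches are 8 semitones apart.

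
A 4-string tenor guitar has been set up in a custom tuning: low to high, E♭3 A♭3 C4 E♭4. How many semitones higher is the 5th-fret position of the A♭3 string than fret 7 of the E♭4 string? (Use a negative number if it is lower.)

-9 semitones

A♭3 at fret 5 → D♭4 (MIDI 61); E♭4 at fret 7 → B♭4 (MIDI 70).
61 − 70 = -9, so the two pitches are 9 semitones apart.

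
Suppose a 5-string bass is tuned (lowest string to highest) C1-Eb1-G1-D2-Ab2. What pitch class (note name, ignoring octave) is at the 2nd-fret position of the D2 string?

E

D2 is MIDI 38. Adding 2 gives 40; 40 mod 12 = 4, i.e. E.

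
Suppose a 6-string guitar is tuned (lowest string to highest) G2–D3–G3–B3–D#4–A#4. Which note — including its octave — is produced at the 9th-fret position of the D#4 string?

C5

The open D#4 string plus 9 semitones: D#–E–F–F#–G–G#–A–A#–B–C.
The walk passes from B into C once, so the octave number goes from 4 to 5.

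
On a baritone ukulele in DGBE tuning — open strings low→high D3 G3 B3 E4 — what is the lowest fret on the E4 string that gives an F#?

2

From E4, count semitones up the chromatic scale until reaching F#: E–F–F# — 2 steps.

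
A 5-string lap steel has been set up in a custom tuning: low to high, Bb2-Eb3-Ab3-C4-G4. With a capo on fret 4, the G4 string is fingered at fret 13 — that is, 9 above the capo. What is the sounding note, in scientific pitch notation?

Ab5

The capo raises the open G4 by 4 semitones to B4; fretting 9 more gives G4 + 4 + 9 = G4 + 13 semitones = Ab5.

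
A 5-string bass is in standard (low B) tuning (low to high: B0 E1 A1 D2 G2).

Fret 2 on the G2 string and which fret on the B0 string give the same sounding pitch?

G2 at fret 2 is G2 + 2 semitones = A2.
The open B0 string is 20 semitones below the open G2, so the same pitch on the B0 string lies at fret 2 + 20 = 22.

22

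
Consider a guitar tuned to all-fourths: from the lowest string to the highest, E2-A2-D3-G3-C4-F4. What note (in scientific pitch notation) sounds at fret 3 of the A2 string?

C3

The open A2 string plus 3 semitones: A–A#–B–C.
The walk passes from B into C once, so the octave number goes from 2 to 3.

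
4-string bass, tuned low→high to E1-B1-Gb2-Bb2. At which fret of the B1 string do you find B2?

12

B2 is 12 semitones above the open B1 (B–C–Db–D–…–A–Bb–B), so it sits at fret 12.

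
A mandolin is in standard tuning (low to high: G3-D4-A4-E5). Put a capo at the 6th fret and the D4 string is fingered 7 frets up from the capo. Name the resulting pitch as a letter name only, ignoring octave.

D#

The capo raises the open D4 by 6 semitones to G#4; fretting 7 more gives D4 + 6 + 7 = D4 + 13 semitones, landing on D#.
(Also written Eb.)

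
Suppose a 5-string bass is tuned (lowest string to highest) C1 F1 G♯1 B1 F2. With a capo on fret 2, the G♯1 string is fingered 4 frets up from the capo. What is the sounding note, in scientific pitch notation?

D2

The capo raises the open G♯1 by 2 semitones to A♯1; fretting 4 more gives G♯1 + 2 + 4 = G♯1 + 6 semitones = D2.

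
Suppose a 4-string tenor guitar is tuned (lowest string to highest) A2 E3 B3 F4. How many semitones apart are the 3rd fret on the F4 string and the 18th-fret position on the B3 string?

F4 at fret 3 → G#4 (MIDI 68); B3 at fret 18 → F5 (MIDI 77).
68 − 77 = -9, so the two pitches are 9 semitones apart, with F5 the higher.

9 semitones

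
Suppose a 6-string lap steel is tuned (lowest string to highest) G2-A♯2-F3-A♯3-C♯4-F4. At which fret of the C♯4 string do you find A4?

A4 is 8 semitones above the open C♯4 (C#–D–D#–E–F–F#–G–G#–A), so it sits at fret 8.

8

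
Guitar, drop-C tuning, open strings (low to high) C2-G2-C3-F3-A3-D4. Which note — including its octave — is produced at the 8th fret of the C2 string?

G#2

Each fret is one semitone, so C2 + 8 = G#2.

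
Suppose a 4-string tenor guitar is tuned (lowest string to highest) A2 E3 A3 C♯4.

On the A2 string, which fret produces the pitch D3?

5

D3 is 5 semitones above the open A2 (A–A#–B–C–C#–D), so it sits at fret 5.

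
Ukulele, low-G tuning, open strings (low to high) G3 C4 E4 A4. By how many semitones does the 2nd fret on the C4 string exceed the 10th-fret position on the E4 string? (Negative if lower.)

C4 at fret 2 → D4 (MIDI 62); E4 at fret 10 → D5 (MIDI 74).
62 − 74 = -12, so the two pitches are 12 semitones apart.

-12 semitones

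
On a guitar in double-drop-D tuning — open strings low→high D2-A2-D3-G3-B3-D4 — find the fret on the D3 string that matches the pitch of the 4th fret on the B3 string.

13

B3 at fret 4 is B3 + 4 semitones = D♯4.
The open D3 string is 9 semitones below the open B3, so the same pitch on the D3 string lies at fret 4 + 9 = 13.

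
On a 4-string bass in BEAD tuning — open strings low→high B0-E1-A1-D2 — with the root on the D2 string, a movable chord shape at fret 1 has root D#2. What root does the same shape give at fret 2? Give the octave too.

E2

Moving from fret 1 to fret 2 shifts the root by 1 semitone.
D#2 up 1 semitone is E2.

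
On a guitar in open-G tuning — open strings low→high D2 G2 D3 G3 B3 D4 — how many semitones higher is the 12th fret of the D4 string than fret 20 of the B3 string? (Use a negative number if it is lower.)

D4 at fret 12 → D5 (MIDI 74); B3 at fret 20 → G5 (MIDI 79).
74 − 79 = -5, so the two pitches are 5 semitones apart.

-5 semitones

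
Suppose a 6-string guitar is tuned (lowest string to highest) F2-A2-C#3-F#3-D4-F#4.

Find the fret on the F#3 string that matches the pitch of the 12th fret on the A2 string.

3

Fret 12 on A2 is MIDI 45 + 12 = 57 (A3). On the F#3 string (open MIDI 54), that pitch is 57 − 54 = fret 3.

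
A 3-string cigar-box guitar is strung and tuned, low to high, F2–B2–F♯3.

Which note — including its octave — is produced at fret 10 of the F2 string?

D♯3

The open F2 string plus 10 semitones: F–F#–G–G#–…–C#–D–D#.
The walk passes from B into C once, so the octave number goes from 2 to 3.
(Equivalently spelled E♭3.)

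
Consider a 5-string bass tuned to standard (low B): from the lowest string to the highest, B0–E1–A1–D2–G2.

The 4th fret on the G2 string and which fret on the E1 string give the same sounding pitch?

19

Fret 4 on G2 is MIDI 43 + 4 = 47 (B2). On the E1 string (open MIDI 28), that pitch is 47 − 28 = fret 19.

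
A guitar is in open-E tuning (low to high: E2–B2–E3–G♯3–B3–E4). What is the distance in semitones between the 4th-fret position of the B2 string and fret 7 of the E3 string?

8 semitones

B2 at fret 4 → D♯3 (MIDI 51); E3 at fret 7 → B3 (MIDI 59).
51 − 59 = -8, so the two pitches are 8 semitones apart, with B3 the higher.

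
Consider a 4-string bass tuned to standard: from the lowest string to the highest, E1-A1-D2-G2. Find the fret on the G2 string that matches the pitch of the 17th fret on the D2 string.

12

Fret 17 on D2 is MIDI 38 + 17 = 55 (G3). On the G2 string (open MIDI 43), that pitch is 55 − 43 = fret 12.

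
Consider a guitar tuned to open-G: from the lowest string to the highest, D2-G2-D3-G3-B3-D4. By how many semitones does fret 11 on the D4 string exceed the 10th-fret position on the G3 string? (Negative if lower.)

8 semitones

D4 at fret 11 → C♯5 (MIDI 73); G3 at fret 10 → F4 (MIDI 65).
73 − 65 = 8, so the two pitches are 8 semitones apart.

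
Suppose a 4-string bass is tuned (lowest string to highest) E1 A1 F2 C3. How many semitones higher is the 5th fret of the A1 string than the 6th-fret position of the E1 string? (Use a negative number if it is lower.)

4 semitones

A1 at fret 5 → D2 (MIDI 38); E1 at fret 6 → Bb1 (MIDI 34).
38 − 34 = 4, so the two pitches are 4 semitones apart.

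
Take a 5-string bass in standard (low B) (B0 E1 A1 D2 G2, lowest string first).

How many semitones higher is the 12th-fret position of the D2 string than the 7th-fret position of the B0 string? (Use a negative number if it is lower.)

20 semitones

D2 at fret 12 → D3 (MIDI 50); B0 at fret 7 → F♯1 (MIDI 30).
50 − 30 = 20, so the two pitches are 20 semitones apart.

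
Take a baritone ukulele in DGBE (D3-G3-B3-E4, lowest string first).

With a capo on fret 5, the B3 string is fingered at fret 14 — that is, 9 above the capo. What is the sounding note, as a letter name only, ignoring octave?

C♯

The capo raises the open B3 by 5 semitones to E4; fretting 9 more gives B3 + 5 + 9 = B3 + 14 semitones, landing on C♯.
(Also written D♭.)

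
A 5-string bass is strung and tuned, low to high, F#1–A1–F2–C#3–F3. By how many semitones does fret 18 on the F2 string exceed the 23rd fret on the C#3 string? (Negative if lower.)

-13 semitones

F2 at fret 18 → B3 (MIDI 59); C#3 at fret 23 → C5 (MIDI 72).
59 − 72 = -13, so the two pitches are 13 semitones apart.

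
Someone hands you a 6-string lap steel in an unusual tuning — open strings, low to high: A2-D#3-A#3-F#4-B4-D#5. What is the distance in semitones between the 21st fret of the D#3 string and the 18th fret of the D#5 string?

D#3 at fret 21 → C5 (MIDI 72); D#5 at fret 18 → A6 (MIDI 93).
72 − 93 = -21, so the two pitches are 21 semitones apart, with A6 the higher.

21 semitones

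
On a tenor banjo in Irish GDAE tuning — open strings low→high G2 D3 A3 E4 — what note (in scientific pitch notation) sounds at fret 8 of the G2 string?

G2 is MIDI 43. Adding 8 gives 51, which is D#3.

D#3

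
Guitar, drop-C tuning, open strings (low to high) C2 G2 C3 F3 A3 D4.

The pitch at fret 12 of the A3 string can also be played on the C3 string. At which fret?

21

Fret 12 on A3 is MIDI 57 + 12 = 69 (A4). On the C3 string (open MIDI 48), that pitch is 69 − 48 = fret 21.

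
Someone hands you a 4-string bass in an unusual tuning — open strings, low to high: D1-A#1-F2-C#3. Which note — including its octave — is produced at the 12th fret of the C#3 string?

C#4

The open C#3 string plus 12 semitones: C#–D–D#–E–…–B–C–C#.
The walk passes from B into C once, so the octave number goes from 3 to 4.
(Equivalently spelled Db4.)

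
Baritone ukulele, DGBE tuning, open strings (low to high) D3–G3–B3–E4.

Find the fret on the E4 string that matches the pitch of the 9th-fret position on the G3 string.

G3 at fret 9 is G3 + 9 semitones = E4.
The open E4 string is 9 semitones above the open G3, so the same pitch on the E4 string lies at fret 9 − 9 = 0.

0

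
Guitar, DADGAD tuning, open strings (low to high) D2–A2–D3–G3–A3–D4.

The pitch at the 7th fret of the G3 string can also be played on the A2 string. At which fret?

G3 at fret 7 is G3 + 7 semitones = D4.
The open A2 string is 10 semitones below the open G3, so the same pitch on the A2 string lies at fret 7 + 10 = 17.

17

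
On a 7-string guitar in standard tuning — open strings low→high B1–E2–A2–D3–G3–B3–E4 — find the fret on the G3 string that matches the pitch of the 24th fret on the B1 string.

4

B1 at fret 24 is B1 + 24 semitones = B3.
The open G3 string is 20 semitones above the open B1, so the same pitch on the G3 string lies at fret 24 − 20 = 4.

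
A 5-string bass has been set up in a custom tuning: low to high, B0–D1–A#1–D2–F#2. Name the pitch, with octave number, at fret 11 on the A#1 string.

A2

The open A#1 string plus 11 semitones: A#–B–C–C#–…–G–G#–A.
The walk passes from B into C once, so the octave number goes from 1 to 2.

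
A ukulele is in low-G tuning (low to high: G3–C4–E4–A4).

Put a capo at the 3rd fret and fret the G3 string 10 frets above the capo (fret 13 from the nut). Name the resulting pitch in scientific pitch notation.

The capo raises the open G3 by 3 semitones to A#3; fretting 10 more gives G3 + 3 + 10 = G3 + 13 semitones = G#4.
(Also written Ab.)

G#4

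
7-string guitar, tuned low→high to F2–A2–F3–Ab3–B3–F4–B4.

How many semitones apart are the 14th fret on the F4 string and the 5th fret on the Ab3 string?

18 semitones

F4 at fret 14 → G5 (MIDI 79); Ab3 at fret 5 → Db4 (MIDI 61).
79 − 61 = 18, so the two pitches are 18 semitones apart, with G5 the higher.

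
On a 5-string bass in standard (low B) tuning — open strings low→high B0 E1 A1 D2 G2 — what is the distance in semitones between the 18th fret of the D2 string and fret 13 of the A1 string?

D2 at fret 18 → G#3 (MIDI 56); A1 at fret 13 → A#2 (MIDI 46).
56 − 46 = 10, so the two pitches are 10 semitones apart, with G#3 the higher.

10 semitones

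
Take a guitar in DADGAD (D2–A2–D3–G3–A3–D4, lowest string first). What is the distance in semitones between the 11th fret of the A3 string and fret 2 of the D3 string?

A3 at fret 11 → G#4 (MIDI 68); D3 at fret 2 → E3 (MIDI 52).
68 − 52 = 16, so the two pitches are 16 semitones apart, with G#4 the higher.

16 semitones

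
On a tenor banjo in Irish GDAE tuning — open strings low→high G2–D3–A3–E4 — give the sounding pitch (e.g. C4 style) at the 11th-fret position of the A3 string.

G#4

The open A3 string plus 11 semitones: A–A#–B–C–…–F#–G–G#.
The walk passes from B into C once, so the octave number goes from 3 to 4.
(Equivalently spelled Ab4.)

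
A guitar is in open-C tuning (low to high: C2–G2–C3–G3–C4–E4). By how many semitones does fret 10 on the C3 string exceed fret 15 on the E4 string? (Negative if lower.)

-21 semitones

C3 at fret 10 → A#3 (MIDI 58); E4 at fret 15 → G5 (MIDI 79).
58 − 79 = -21, so the two pitches are 21 semitones apart.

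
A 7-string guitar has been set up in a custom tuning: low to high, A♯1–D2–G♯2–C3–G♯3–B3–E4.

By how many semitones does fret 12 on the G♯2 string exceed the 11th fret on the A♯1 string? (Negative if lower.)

11 semitones

G♯2 at fret 12 → G♯3 (MIDI 56); A♯1 at fret 11 → A2 (MIDI 45).
56 − 45 = 11, so the two pitches are 11 semitones apart.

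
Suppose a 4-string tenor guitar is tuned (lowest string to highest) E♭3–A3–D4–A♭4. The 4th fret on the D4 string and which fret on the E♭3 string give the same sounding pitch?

D4 at fret 4 is D4 + 4 semitones = G♭4.
The open E♭3 string is 11 semitones below the open D4, so the same pitch on the E♭3 string lies at fret 4 + 11 = 15.

15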